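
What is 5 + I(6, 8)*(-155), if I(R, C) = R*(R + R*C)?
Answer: -50215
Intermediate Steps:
I(R, C) = R*(R + C*R)
5 + I(6, 8)*(-155) = 5 + (6²*(1 + 8))*(-155) = 5 + (36*9)*(-155) = 5 + 324*(-155) = 5 - 50220 = -50215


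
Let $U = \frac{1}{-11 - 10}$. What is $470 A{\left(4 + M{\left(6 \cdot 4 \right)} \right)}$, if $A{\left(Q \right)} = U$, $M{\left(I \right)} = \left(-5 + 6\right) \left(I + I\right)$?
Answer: $- \frac{470}{21} \approx -22.381$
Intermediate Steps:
$M{\left(I \right)} = 2 I$ ($M{\left(I \right)} = 1 \cdot 2 I = 2 I$)
$U = - \frac{1}{21}$ ($U = \frac{1}{-21} = - \frac{1}{21} \approx -0.047619$)
$A{\left(Q \right)} = - \frac{1}{21}$
$470 A{\left(4 + M{\left(6 \cdot 4 \right)} \right)} = 470 \left(- \frac{1}{21}\right) = - \frac{470}{21}$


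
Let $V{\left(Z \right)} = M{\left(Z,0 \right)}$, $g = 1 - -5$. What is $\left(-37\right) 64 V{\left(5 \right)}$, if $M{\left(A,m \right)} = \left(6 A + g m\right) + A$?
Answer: $-82880$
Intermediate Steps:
$g = 6$ ($g = 1 + 5 = 6$)
$M{\left(A,m \right)} = 6 m + 7 A$ ($M{\left(A,m \right)} = \left(6 A + 6 m\right) + A = 6 m + 7 A$)
$V{\left(Z \right)} = 7 Z$ ($V{\left(Z \right)} = 6 \cdot 0 + 7 Z = 0 + 7 Z = 7 Z$)
$\left(-37\right) 64 V{\left(5 \right)} = \left(-37\right) 64 \cdot 7 \cdot 5 = \left(-2368\right) 35 = -82880$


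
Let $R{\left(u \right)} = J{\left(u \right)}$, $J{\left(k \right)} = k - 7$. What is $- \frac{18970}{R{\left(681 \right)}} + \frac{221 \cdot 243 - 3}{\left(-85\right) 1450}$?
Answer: $- \frac{23742463}{830705} \approx -28.581$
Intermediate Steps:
$J{\left(k \right)} = -7 + k$ ($J{\left(k \right)} = k - 7 = -7 + k$)
$R{\left(u \right)} = -7 + u$
$- \frac{18970}{R{\left(681 \right)}} + \frac{221 \cdot 243 - 3}{\left(-85\right) 1450} = - \frac{18970}{-7 + 681} + \frac{221 \cdot 243 - 3}{\left(-85\right) 1450} = - \frac{18970}{674} + \frac{53703 - 3}{-123250} = \left(-18970\right) \frac{1}{674} + 53700 \left(- \frac{1}{123250}\right) = - \frac{9485}{337} - \frac{1074}{2465} = - \frac{23742463}{830705}$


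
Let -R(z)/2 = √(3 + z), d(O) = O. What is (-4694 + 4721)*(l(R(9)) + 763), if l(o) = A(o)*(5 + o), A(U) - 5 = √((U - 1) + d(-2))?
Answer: 20601 + 27*(5 + √(-3 - 4*√3))*(5 - 4*√3) ≈ 20341.0 - 164.04*I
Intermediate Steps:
A(U) = 5 + √(-3 + U) (A(U) = 5 + √((U - 1) - 2) = 5 + √((-1 + U) - 2) = 5 + √(-3 + U))
R(z) = -2*√(3 + z)
l(o) = (5 + o)*(5 + √(-3 + o)) (l(o) = (5 + √(-3 + o))*(5 + o) = (5 + o)*(5 + √(-3 + o)))
(-4694 + 4721)*(l(R(9)) + 763) = (-4694 + 4721)*((5 - 2*√(3 + 9))*(5 + √(-3 - 2*√(3 + 9))) + 763) = 27*((5 - 4*√3)*(5 + √(-3 - 4*√3)) + 763) = 27*((5 + √(-3 - 4*√3))*(5 - 4*√3) + 763) = 27*(763 + (5 + √(-3 - 4*√3))*(5 - 4*√3)) = 20601 + 27*(5 + √(-3 - 4*√3))*(5 - 4*√3)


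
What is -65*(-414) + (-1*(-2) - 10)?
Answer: 26902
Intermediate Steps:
-65*(-414) + (-1*(-2) - 10) = 26910 + (2 - 10) = 26910 - 8 = 26902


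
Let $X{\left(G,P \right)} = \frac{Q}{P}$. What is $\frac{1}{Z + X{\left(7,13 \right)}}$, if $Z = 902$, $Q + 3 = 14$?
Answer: $\frac{13}{11737} \approx 0.0011076$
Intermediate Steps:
$Q = 11$ ($Q = -3 + 14 = 11$)
$X{\left(G,P \right)} = \frac{11}{P}$
$\frac{1}{Z + X{\left(7,13 \right)}} = \frac{1}{902 + \frac{11}{13}} = \frac{1}{\frac{11737}{13}} = \frac{13}{11737}$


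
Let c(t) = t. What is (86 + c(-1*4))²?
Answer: 6724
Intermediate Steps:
(86 + c(-1*4))² = (86 - 1*4)² = (86 - 4)² = 82² = 6724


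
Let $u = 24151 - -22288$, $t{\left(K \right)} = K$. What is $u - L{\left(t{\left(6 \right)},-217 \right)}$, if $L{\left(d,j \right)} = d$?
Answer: $46433$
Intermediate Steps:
$u = 46439$ ($u = 24151 + 22288 = 46439$)
$u - L{\left(t{\left(6 \right)},-217 \right)} = 46439 - 6 = 46433$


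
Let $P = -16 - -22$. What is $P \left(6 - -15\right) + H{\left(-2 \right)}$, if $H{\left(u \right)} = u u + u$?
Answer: $128$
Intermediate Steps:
$H{\left(u \right)} = u + u^{2}$ ($H{\left(u \right)} = u^{2} + u = u + u^{2}$)
$P = 6$ ($P = -16 + 22 = 6$)
$P \left(6 - -15\right) + H{\left(-2 \right)} = 6 \left(6 - -15\right) - 2 \left(1 - 2\right) = 6 \left(6 + 15\right) - -2 = 6 \cdot 21 + 2 = 126 + 2 = 128$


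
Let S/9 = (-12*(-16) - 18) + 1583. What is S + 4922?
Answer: 20735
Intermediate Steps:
S = 15813 (S = 9*((-12*(-16) - 18) + 1583) = 9*((192 - 18) + 1583) = 9*(174 + 1583) = 9*1757 = 15813)
S + 4922 = 15813 + 4922 = 20735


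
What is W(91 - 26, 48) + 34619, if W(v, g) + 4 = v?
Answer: 34680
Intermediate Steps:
W(v, g) = -4 + v
W(91 - 26, 48) + 34619 = (-4 + (91 - 26)) + 34619 = (-4 + 65) + 34619 = 61 + 34619 = 34680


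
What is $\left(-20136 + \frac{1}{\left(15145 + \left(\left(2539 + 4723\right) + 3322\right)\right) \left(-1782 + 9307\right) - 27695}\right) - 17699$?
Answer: $- \frac{7324213940049}{193583030} \approx -37835.0$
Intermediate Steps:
$\left(-20136 + \frac{1}{\left(15145 + \left(\left(2539 + 4723\right) + 3322\right)\right) \left(-1782 + 9307\right) - 27695}\right) - 17699 = \left(-20136 + \frac{1}{\left(15145 + \left(7262 + 3322\right)\right) 7525 - 27695}\right) - 17699 = \left(-20136 + \frac{1}{\left(15145 + 10584\right) 7525 - 27695}\right) - 17699 = \left(-20136 + \frac{1}{25729 \cdot 7525 - 27695}\right) - 17699 = \left(-20136 + \frac{1}{193610725 - 27695}\right) - 17699 = \left(-20136 + \frac{1}{193583030}\right) - 17699 = - \frac{3897987892079}{193583030} - 17699 = - \frac{7324213940049}{193583030}$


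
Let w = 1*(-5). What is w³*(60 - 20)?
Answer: -5000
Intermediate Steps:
w = -5
w³*(60 - 20) = (-5)³*(60 - 20) = -125*40 = -5000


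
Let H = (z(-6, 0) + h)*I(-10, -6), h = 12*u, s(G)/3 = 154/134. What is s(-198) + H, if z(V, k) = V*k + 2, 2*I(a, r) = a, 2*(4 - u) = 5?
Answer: -6469/67 ≈ -96.552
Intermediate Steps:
u = 3/2 (u = 4 - ½*5 = 4 - 5/2 = 3/2 ≈ 1.5000)
I(a, r) = a/2
z(V, k) = 2 + V*k
s(G) = 231/67 (s(G) = 3*(154/134) = 3*(154*(1/134)) = 3*(77/67) = 231/67)
h = 18 (h = 12*(3/2) = 18)
H = -100 (H = ((2 - 6*0) + 18)*((½)*(-10)) = ((2 + 0) + 18)*(-5) = (2 + 18)*(-5) = 20*(-5) = -100)
s(-198) + H = 231/67 - 100 = -6469/67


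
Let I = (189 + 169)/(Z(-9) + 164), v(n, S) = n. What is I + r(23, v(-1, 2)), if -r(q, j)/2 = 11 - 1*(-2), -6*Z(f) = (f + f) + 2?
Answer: -5963/250 ≈ -23.852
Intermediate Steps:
Z(f) = -⅓ - f/3 (Z(f) = -((f + f) + 2)/6 = -(2*f + 2)/6 = -(2 + 2*f)/6 = -⅓ - f/3)
r(q, j) = -26 (r(q, j) = -2*(11 - 1*(-2)) = -2*(11 + 2) = -2*13 = -26)
I = 537/250 (I = (189 + 169)/((-⅓ - ⅓*(-9)) + 164) = 358/((-⅓ + 3) + 164) = 358/(8/3 + 164) = 358/(500/3) = 358*(3/500) = 537/250 ≈ 2.1480)
I + r(23, v(-1, 2)) = 537/250 - 26 = -5963/250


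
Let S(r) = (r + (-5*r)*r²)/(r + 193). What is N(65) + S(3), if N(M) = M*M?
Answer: 206992/49 ≈ 4224.3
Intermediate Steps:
N(M) = M²
S(r) = (r - 5*r³)/(193 + r)
N(65) + S(3) = 65² + (3 - 5*3³)/(193 + 3) = 4225 + (3 - 5*27)/196 = 4225 + (3 - 135)/196 = 4225 + (1/196)*(-132) = 4225 - 33/49 = 206992/49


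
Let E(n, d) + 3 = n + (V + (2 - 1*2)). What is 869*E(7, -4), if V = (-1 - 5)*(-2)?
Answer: 13904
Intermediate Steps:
V = 12 (V = -6*(-2) = 12)
E(n, d) = 9 + n (E(n, d) = -3 + (n + (12 + (2 - 1*2))) = -3 + (n + (12 + (2 - 2))) = -3 + (n + (12 + 0)) = -3 + (n + 12) = -3 + (12 + n) = 9 + n)
869*E(7, -4) = 869*(9 + 7) = 869*16 = 13904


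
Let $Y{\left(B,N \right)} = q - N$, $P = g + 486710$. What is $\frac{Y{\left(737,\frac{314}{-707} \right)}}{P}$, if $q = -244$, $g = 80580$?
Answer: $- \frac{86097}{200537015} \approx -0.00042933$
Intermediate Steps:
$P = 567290$ ($P = 80580 + 486710 = 567290$)
$Y{\left(B,N \right)} = -244 - N$
$\frac{Y{\left(737,\frac{314}{-707} \right)}}{P} = \frac{-244 - \frac{314}{-707}}{567290} = \left(-244 - 314 \left(- \frac{1}{707}\right)\right) \frac{1}{567290} = \left(-244 - - \frac{314}{707}\right) \frac{1}{567290} = \left(-244 + \frac{314}{707}\right) \frac{1}{567290} = \left(- \frac{172194}{707}\right) \frac{1}{567290} = - \frac{86097}{200537015}$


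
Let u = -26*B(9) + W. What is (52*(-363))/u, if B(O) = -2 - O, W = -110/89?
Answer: -12727/192 ≈ -66.286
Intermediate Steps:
W = -110/89 (W = -110*1/89 = -110/89 ≈ -1.2360)
u = 25344/89 (u = -26*(-2 - 1*9) - 110/89 = -26*(-2 - 9) - 110/89 = -26*(-11) - 110/89 = 286 - 110/89 = 25344/89 ≈ 284.76)
(52*(-363))/u = (52*(-363))/(25344/89) = -18876*89/25344 = -12727/192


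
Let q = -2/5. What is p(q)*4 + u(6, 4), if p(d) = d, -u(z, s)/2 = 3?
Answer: -38/5 ≈ -7.6000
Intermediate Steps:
u(z, s) = -6 (u(z, s) = -2*3 = -6)
q = -⅖ (q = -2*⅕ = -⅖ ≈ -0.40000)
p(q)*4 + u(6, 4) = -⅖*4 - 6 = -8/5 - 6 = -38/5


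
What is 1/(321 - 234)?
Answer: 1/87 ≈ 0.011494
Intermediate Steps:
1/(321 - 234) = 1/87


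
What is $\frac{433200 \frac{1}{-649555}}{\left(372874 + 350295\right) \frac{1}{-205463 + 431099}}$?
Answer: $- \frac{19549103040}{93947607959} \approx -0.20809$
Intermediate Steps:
$\frac{433200 \frac{1}{-649555}}{\left(372874 + 350295\right) \frac{1}{-205463 + 431099}} = \frac{433200 \left(- \frac{1}{649555}\right)}{723169 \cdot \frac{1}{225636}} = - \frac{86640}{129911 \cdot 723169 \cdot \frac{1}{225636}} = - \frac{86640}{129911 \cdot \frac{723169}{225636}} = \left(- \frac{86640}{129911}\right) \frac{225636}{723169} = - \frac{19549103040}{93947607959}$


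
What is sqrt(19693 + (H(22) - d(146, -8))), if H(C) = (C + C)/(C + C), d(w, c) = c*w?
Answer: 3*sqrt(2318) ≈ 144.44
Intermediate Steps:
H(C) = 1 (H(C) = (2*C)/((2*C)) = (2*C)*(1/(2*C)) = 1)
sqrt(19693 + (H(22) - d(146, -8))) = sqrt(19693 + (1 - (-8)*146)) = sqrt(19693 + (1 - 1*(-1168))) = sqrt(19693 + (1 + 1168)) = sqrt(19693 + 1169) = sqrt(20862) = 3*sqrt(2318)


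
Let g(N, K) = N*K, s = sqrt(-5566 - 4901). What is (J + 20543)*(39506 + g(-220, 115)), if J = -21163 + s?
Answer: -8807720 + 42618*I*sqrt(1163) ≈ -8.8077e+6 + 1.4534e+6*I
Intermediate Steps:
s = 3*I*sqrt(1163) (s = sqrt(-10467) = 3*I*sqrt(1163) ≈ 102.31*I)
J = -21163 + 3*I*sqrt(1163) ≈ -21163.0 + 102.31*I
g(N, K) = K*N
(J + 20543)*(39506 + g(-220, 115)) = ((-21163 + 3*I*sqrt(1163)) + 20543)*(39506 + 115*(-220)) = (-620 + 3*I*sqrt(1163))*(39506 - 25300) = (-620 + 3*I*sqrt(1163))*14206 = -8807720 + 42618*I*sqrt(1163)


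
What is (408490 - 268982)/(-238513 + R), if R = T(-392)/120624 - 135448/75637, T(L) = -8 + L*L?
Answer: -159102552334488/272013858047003 ≈ -0.58491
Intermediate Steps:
T(L) = -8 + L²
R = -589525085/1140454686 (R = (-8 + (-392)²)/120624 - 135448/75637 = (-8 + 153664)*(1/120624) - 135448*1/75637 = 153656*(1/120624) - 135448/75637 = 19207/15078 - 135448/75637 = -589525085/1140454686 ≈ -0.51692)
(408490 - 268982)/(-238513 + R) = (408490 - 268982)/(-238513 - 589525085/1140454686) = 139508/(-272013858047003/1140454686) = 139508*(-1140454686/272013858047003) = -159102552334488/272013858047003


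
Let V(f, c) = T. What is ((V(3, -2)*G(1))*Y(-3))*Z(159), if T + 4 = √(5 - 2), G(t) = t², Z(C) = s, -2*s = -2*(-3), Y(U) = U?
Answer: -36 + 9*√3 ≈ -20.412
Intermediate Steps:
s = -3 (s = -(-1)*(-3) = -½*6 = -3)
Z(C) = -3
T = -4 + √3 (T = -4 + √(5 - 2) = -4 + √3 ≈ -2.2679)
V(f, c) = -4 + √3
((V(3, -2)*G(1))*Y(-3))*Z(159) = (((-4 + √3)*1²)*(-3))*(-3) = (((-4 + √3)*1)*(-3))*(-3) = ((-4 + √3)*(-3))*(-3) = (12 - 3*√3)*(-3) = -36 + 9*√3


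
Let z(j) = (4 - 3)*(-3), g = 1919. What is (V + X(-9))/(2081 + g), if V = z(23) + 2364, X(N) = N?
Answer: 147/250 ≈ 0.58800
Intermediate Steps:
z(j) = -3 (z(j) = 1*(-3) = -3)
V = 2361 (V = -3 + 2364 = 2361)
(V + X(-9))/(2081 + g) = (2361 - 9)/(2081 + 1919) = 2352/4000 = 2352*(1/4000) = 147/250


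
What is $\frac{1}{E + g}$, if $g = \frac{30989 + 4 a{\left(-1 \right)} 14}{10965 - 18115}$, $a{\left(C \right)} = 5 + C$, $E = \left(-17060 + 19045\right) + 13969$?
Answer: $\frac{550}{8772299} \approx 6.2697 \cdot 10^{-5}$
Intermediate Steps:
$E = 15954$ ($E = 1985 + 13969 = 15954$)
$g = - \frac{2401}{550}$ ($g = \frac{30989 + 4 \left(5 - 1\right) 14}{10965 - 18115} = \frac{30989 + 4 \cdot 4 \cdot 14}{-7150} = \left(30989 + 16 \cdot 14\right) \left(- \frac{1}{7150}\right) = \left(30989 + 224\right) \left(- \frac{1}{7150}\right) = 31213 \left(- \frac{1}{7150}\right) = - \frac{2401}{550} \approx -4.3655$)
$\frac{1}{E + g} = \frac{1}{15954 - \frac{2401}{550}} = \frac{1}{\frac{8772299}{550}} = \frac{550}{8772299}$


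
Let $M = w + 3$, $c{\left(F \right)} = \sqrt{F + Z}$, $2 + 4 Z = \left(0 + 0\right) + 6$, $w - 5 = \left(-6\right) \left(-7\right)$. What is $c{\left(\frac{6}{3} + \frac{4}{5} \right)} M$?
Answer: $10 \sqrt{95} \approx 97.468$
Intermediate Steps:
$w = 47$ ($w = 5 - -42 = 5 + 42 = 47$)
$Z = 1$ ($Z = - \frac{1}{2} + \frac{\left(0 + 0\right) + 6}{4} = - \frac{1}{2} + \frac{0 + 6}{4} = - \frac{1}{2} + \frac{1}{4} \cdot 6 = - \frac{1}{2} + \frac{3}{2} = 1$)
$c{\left(F \right)} = \sqrt{1 + F}$ ($c{\left(F \right)} = \sqrt{F + 1} = \sqrt{1 + F}$)
$M = 50$ ($M = 47 + 3 = 50$)
$c{\left(\frac{6}{3} + \frac{4}{5} \right)} M = \sqrt{1 + \left(\frac{6}{3} + \frac{4}{5}\right)} 50 = \sqrt{1 + \left(6 \cdot \frac{1}{3} + 4 \cdot \frac{1}{5}\right)} 50 = \sqrt{1 + \left(2 + \frac{4}{5}\right)} 50 = \sqrt{1 + \frac{14}{5}} \cdot 50 = \sqrt{\frac{19}{5}} \cdot 50 = \frac{\sqrt{95}}{5} \cdot 50 = 10 \sqrt{95}$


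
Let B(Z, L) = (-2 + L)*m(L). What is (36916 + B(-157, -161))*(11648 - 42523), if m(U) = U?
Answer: -1950034125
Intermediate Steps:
B(Z, L) = L*(-2 + L) (B(Z, L) = (-2 + L)*L = L*(-2 + L))
(36916 + B(-157, -161))*(11648 - 42523) = (36916 - 161*(-2 - 161))*(11648 - 42523) = (36916 - 161*(-163))*(-30875) = (36916 + 26243)*(-30875) = 63159*(-30875) = -1950034125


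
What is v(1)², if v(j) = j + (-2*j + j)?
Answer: 0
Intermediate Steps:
v(j) = 0 (v(j) = j - j = 0)
v(1)² = 0² = 0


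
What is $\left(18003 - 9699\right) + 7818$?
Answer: $16122$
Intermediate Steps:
$\left(18003 - 9699\right) + 7818 = 8304 + 7818 = 16122$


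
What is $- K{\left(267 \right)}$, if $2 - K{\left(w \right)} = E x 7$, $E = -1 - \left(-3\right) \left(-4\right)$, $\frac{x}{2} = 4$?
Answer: $-730$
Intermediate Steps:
$x = 8$ ($x = 2 \cdot 4 = 8$)
$E = -13$ ($E = -1 - 12 = -13$)
$K{\left(w \right)} = 730$ ($K{\left(w \right)} = 2 - \left(-13\right) 8 \cdot 7 = 2 - \left(-104\right) 7 = 2 - -728 = 2 + 728 = 730$)
$- K{\left(267 \right)} = \left(-1\right) 730 = -730$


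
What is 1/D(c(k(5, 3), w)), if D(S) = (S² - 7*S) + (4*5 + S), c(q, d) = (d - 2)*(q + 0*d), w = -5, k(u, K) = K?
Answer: 1/587 ≈ 0.0017036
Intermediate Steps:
c(q, d) = q*(-2 + d) (c(q, d) = (-2 + d)*(q + 0) = (-2 + d)*q = q*(-2 + d))
D(S) = 20 + S² - 6*S (D(S) = (S² - 7*S) + (20 + S) = 20 + S² - 6*S)
1/D(c(k(5, 3), w)) = 1/(20 + (3*(-2 - 5))² - 18*(-2 - 5)) = 1/(20 + (3*(-7))² - 18*(-7)) = 1/(20 + (-21)² - 6*(-21)) = 1/(20 + 441 + 126) = 1/587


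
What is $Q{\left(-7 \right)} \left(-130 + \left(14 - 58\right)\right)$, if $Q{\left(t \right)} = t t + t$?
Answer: $-7308$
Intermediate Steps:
$Q{\left(t \right)} = t + t^{2}$ ($Q{\left(t \right)} = t^{2} + t = t + t^{2}$)
$Q{\left(-7 \right)} \left(-130 + \left(14 - 58\right)\right) = - 7 \left(1 - 7\right) \left(-130 + \left(14 - 58\right)\right) = \left(-7\right) \left(-6\right) \left(-130 - 44\right) = 42 \left(-174\right) = -7308$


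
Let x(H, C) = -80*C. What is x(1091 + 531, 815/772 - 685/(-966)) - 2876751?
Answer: -268181012569/93219 ≈ -2.8769e+6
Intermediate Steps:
x(1091 + 531, 815/772 - 685/(-966)) - 2876751 = -80*(815/772 - 685/(-966)) - 2876751 = -80*(815*(1/772) - 685*(-1/966)) - 2876751 = -80*(815/772 + 685/966) - 2876751 = -80*658055/372876 - 2876751 = -13161100/93219 - 2876751 = -268181012569/93219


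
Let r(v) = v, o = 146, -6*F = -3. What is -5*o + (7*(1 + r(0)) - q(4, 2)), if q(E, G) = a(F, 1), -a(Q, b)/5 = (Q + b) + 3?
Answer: -1401/2 ≈ -700.50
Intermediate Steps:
F = 1/2 (F = -1/6*(-3) = 1/2 ≈ 0.50000)
a(Q, b) = -15 - 5*Q - 5*b (a(Q, b) = -5*((Q + b) + 3) = -5*(3 + Q + b) = -15 - 5*Q - 5*b)
q(E, G) = -45/2 (q(E, G) = -15 - 5*1/2 - 5*1 = -15 - 5/2 - 5 = -45/2)
-5*o + (7*(1 + r(0)) - q(4, 2)) = -5*146 + (7*(1 + 0) - 1*(-45/2)) = -730 + (7*1 + 45/2) = -730 + (7 + 45/2) = -730 + 59/2 = -1401/2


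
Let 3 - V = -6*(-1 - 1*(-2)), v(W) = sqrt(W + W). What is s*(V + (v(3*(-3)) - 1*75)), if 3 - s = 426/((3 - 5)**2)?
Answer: 6831 - 621*I*sqrt(2)/2 ≈ 6831.0 - 439.11*I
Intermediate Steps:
v(W) = sqrt(2)*sqrt(W) (v(W) = sqrt(2*W) = sqrt(2)*sqrt(W))
V = 9 (V = 3 - (-6)*(-1 - 1*(-2)) = 3 - (-6)*(-1 + 2) = 3 - (-6) = 3 - 1*(-6) = 3 + 6 = 9)
s = -207/2 (s = 3 - 426/((3 - 5)**2) = 3 - 426/((-2)**2) = 3 - 426/4 = 3 - 1*213/2 = 3 - 213/2 = -207/2 ≈ -103.50)
s*(V + (v(3*(-3)) - 1*75)) = -207*(9 + (sqrt(2)*sqrt(3*(-3)) - 1*75))/2 = -207*(9 + (sqrt(2)*sqrt(-9) - 75))/2 = -207*(9 + (sqrt(2)*(3*I) - 75))/2 = -207*(9 + (3*I*sqrt(2) - 75))/2 = -207*(9 + (-75 + 3*I*sqrt(2)))/2 = -207*(-66 + 3*I*sqrt(2))/2 = 6831 - 621*I*sqrt(2)/2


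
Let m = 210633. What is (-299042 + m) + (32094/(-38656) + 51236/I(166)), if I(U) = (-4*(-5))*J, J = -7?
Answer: -60055054317/676480 ≈ -88776.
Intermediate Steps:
I(U) = -140 (I(U) = -4*(-5)*(-7) = 20*(-7) = -140)
(-299042 + m) + (32094/(-38656) + 51236/I(166)) = (-299042 + 210633) + (32094/(-38656) + 51236/(-140)) = -88409 + (32094*(-1/38656) + 51236*(-1/140)) = -88409 + (-16047/19328 - 12809/35) = -88409 - 248133997/676480 = -60055054317/676480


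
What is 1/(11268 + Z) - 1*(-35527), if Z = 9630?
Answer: 742443247/20898 ≈ 35527.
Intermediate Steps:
1/(11268 + Z) - 1*(-35527) = 1/(11268 + 9630) - 1*(-35527) = 1/20898 + 35527 = 742443247/20898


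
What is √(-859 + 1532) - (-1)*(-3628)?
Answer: -3628 + √673 ≈ -3602.1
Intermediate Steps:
√(-859 + 1532) - (-1)*(-3628) = √673 - 1*3628 = √673 - 3628 = -3628 + √673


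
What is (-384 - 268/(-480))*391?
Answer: -17991083/120 ≈ -1.4993e+5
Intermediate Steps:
(-384 - 268/(-480))*391 = (-384 - 268*(-1/480))*391 = (-384 + 67/120)*391 = -46013/120*391 = -17991083/120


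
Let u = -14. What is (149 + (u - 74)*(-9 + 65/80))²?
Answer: 3024121/4 ≈ 7.5603e+5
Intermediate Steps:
(149 + (u - 74)*(-9 + 65/80))² = (149 + (-14 - 74)*(-9 + 65/80))² = (149 - 88*(-9 + 65*(1/80)))² = (149 - 88*(-9 + 13/16))² = (149 - 88*(-131/16))² = (149 + 1441/2)² = (1739/2)² = 3024121/4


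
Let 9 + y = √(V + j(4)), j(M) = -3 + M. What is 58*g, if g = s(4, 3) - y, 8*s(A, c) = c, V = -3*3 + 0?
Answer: 2175/4 - 116*I*√2 ≈ 543.75 - 164.05*I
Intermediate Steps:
V = -9 (V = -9 + 0 = -9)
s(A, c) = c/8
y = -9 + 2*I*√2 (y = -9 + √(-9 + (-3 + 4)) = -9 + √(-9 + 1) = -9 + √(-8) = -9 + 2*I*√2 ≈ -9.0 + 2.8284*I)
g = 75/8 - 2*I*√2 (g = (⅛)*3 - (-9 + 2*I*√2) = 3/8 + (9 - 2*I*√2) = 75/8 - 2*I*√2 ≈ 9.375 - 2.8284*I)
58*g = 58*(75/8 - 2*I*√2) = 2175/4 - 116*I*√2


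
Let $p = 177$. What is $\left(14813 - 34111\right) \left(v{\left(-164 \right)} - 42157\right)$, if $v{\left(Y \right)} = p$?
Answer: $810130040$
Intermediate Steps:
$v{\left(Y \right)} = 177$
$\left(14813 - 34111\right) \left(v{\left(-164 \right)} - 42157\right) = \left(14813 - 34111\right) \left(177 - 42157\right) = \left(-19298\right) \left(-41980\right) = 810130040$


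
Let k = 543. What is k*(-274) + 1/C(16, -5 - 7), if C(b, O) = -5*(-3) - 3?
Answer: -1785383/12 ≈ -1.4878e+5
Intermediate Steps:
C(b, O) = 12 (C(b, O) = 15 - 3 = 12)
k*(-274) + 1/C(16, -5 - 7) = 543*(-274) + 1/12 = -148782 + 1/12 = -1785383/12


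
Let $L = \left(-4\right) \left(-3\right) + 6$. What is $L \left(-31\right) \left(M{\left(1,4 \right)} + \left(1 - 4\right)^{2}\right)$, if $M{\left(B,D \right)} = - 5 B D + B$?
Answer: $5580$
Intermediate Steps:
$M{\left(B,D \right)} = B - 5 B D$ ($M{\left(B,D \right)} = - 5 B D + B = B - 5 B D$)
$L = 18$ ($L = 12 + 6 = 18$)
$L \left(-31\right) \left(M{\left(1,4 \right)} + \left(1 - 4\right)^{2}\right) = 18 \left(-31\right) \left(1 \left(1 - 20\right) + \left(1 - 4\right)^{2}\right) = - 558 \left(1 \left(1 - 20\right) + \left(-3\right)^{2}\right) = - 558 \left(1 \left(-19\right) + 9\right) = - 558 \left(-19 + 9\right) = \left(-558\right) \left(-10\right) = 5580$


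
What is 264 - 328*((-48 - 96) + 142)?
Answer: 920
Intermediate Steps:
264 - 328*((-48 - 96) + 142) = 264 - 328*(-144 + 142) = 264 - 328*(-2) = 264 + 656 = 920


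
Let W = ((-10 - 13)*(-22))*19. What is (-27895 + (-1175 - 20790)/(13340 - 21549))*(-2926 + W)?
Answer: -1531338585920/8209 ≈ -1.8654e+8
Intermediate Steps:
W = 9614 (W = -23*(-22)*19 = 506*19 = 9614)
(-27895 + (-1175 - 20790)/(13340 - 21549))*(-2926 + W) = (-27895 + (-1175 - 20790)/(13340 - 21549))*(-2926 + 9614) = (-27895 - 21965/(-8209))*6688 = (-27895 - 21965*(-1/8209))*6688 = (-27895 + 21965/8209)*6688 = -228968090/8209*6688 = -1531338585920/8209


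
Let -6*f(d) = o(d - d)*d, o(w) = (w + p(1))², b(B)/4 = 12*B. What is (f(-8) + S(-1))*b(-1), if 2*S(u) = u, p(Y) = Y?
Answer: -40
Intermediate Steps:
b(B) = 48*B (b(B) = 4*(12*B) = 48*B)
S(u) = u/2
o(w) = (1 + w)² (o(w) = (w + 1)² = (1 + w)²)
f(d) = -d/6 (f(d) = -(1 + (d - d))²*d/6 = -(1 + 0)²*d/6 = -1²*d/6 = -d/6)
(f(-8) + S(-1))*b(-1) = (-⅙*(-8) + (½)*(-1))*(48*(-1)) = (4/3 - ½)*(-48) = (⅚)*(-48) = -40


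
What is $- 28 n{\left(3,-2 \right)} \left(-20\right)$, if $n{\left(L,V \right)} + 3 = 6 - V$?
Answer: $2800$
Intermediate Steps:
$n{\left(L,V \right)} = 3 - V$ ($n{\left(L,V \right)} = -3 - \left(-6 + V\right) = 3 - V$)
$- 28 n{\left(3,-2 \right)} \left(-20\right) = - 28 \left(3 - -2\right) \left(-20\right) = - 28 \left(3 + 2\right) \left(-20\right) = \left(-28\right) 5 \left(-20\right) = \left(-140\right) \left(-20\right) = 2800$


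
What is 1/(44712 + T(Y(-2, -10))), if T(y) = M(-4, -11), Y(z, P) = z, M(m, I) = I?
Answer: 1/44701 ≈ 2.2371e-5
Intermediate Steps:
T(y) = -11
1/(44712 + T(Y(-2, -10))) = 1/(44712 - 11) = 1/44701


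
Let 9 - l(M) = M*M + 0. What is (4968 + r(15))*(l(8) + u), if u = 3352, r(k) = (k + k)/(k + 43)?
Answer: 475054839/29 ≈ 1.6381e+7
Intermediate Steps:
l(M) = 9 - M² (l(M) = 9 - (M*M + 0) = 9 - (M² + 0) = 9 - M²)
r(k) = 2*k/(43 + k) (r(k) = (2*k)/(43 + k) = 2*k/(43 + k))
(4968 + r(15))*(l(8) + u) = (4968 + 2*15/(43 + 15))*((9 - 1*8²) + 3352) = (4968 + 2*15/58)*((9 - 1*64) + 3352) = (4968 + 2*15*(1/58))*((9 - 64) + 3352) = (4968 + 15/29)*(-55 + 3352) = (144087/29)*3297 = 475054839/29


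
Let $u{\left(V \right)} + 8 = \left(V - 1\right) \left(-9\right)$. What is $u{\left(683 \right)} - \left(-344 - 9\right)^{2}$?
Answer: $-130755$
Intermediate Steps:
$u{\left(V \right)} = 1 - 9 V$ ($u{\left(V \right)} = -8 + \left(V - 1\right) \left(-9\right) = -8 + \left(-1 + V\right) \left(-9\right) = -8 - \left(-9 + 9 V\right) = 1 - 9 V$)
$u{\left(683 \right)} - \left(-344 - 9\right)^{2} = \left(1 - 6147\right) - \left(-344 - 9\right)^{2} = \left(1 - 6147\right) - \left(-353\right)^{2} = -6146 - 124609 = -130755$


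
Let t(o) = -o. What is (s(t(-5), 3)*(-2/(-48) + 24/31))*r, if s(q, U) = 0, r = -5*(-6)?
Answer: 0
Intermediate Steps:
r = 30
(s(t(-5), 3)*(-2/(-48) + 24/31))*r = (0*(-2/(-48) + 24/31))*30 = (0*(-2*(-1/48) + 24*(1/31)))*30 = (0*(1/24 + 24/31))*30 = (0*(607/744))*30 = 0*30 = 0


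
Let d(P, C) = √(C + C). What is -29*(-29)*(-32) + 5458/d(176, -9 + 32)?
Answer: -26912 + 2729*√46/23 ≈ -26107.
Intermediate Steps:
d(P, C) = √2*√C (d(P, C) = √(2*C) = √2*√C)
-29*(-29)*(-32) + 5458/d(176, -9 + 32) = -29*(-29)*(-32) + 5458/((√2*√(-9 + 32))) = 841*(-32) + 5458/((√2*√23)) = -26912 + 5458/(√46) = -26912 + 5458*(√46/46) = -26912 + 2729*√46/23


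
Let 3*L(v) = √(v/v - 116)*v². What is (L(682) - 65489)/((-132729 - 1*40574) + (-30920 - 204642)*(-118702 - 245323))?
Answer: -65489/85750283747 + 465124*I*√115/257250851241 ≈ -7.6372e-7 + 1.9389e-5*I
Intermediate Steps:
L(v) = I*√115*v²/3 (L(v) = (√(v/v - 116)*v²)/3 = (√(1 - 116)*v²)/3 = (√(-115)*v²)/3 = ((I*√115)*v²)/3 = (I*√115*v²)/3 = I*√115*v²/3)
(L(682) - 65489)/((-132729 - 1*40574) + (-30920 - 204642)*(-118702 - 245323)) = ((⅓)*I*√115*682² - 65489)/((-132729 - 1*40574) + (-30920 - 204642)*(-118702 - 245323)) = ((⅓)*I*√115*465124 - 65489)/((-132729 - 40574) - 235562*(-364025)) = (465124*I*√115/3 - 65489)/(-173303 + 85750457050) = (-65489 + 465124*I*√115/3)/85750283747 = (-65489 + 465124*I*√115/3)*(1/85750283747) = -65489/85750283747 + 465124*I*√115/257250851241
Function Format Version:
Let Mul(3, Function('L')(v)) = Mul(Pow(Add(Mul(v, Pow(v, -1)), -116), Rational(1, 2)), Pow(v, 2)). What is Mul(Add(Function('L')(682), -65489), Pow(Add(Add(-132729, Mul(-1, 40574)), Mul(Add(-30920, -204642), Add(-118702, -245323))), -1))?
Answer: Add(Rational(-65489, 85750283747), Mul(Rational(465124, 257250851241), I, Pow(115, Rational(1, 2)))) ≈ Add(-7.6372e-7, Mul(1.9389e-5, I))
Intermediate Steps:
Function('L')(v) = Mul(Rational(1, 3), I, Pow(115, Rational(1, 2)), Pow(v, 2)) (Function('L')(v) = Mul(Rational(1, 3), Mul(Pow(Add(Mul(v, Pow(v, -1)), -116), Rational(1, 2)), Pow(v, 2))) = Mul(Rational(1, 3), Mul(Pow(Add(1, -116), Rational(1, 2)), Pow(v, 2))) = Mul(Rational(1, 3), Mul(Pow(-115, Rational(1, 2)), Pow(v, 2))) = Mul(Rational(1, 3), Mul(Mul(I, Pow(115, Rational(1, 2))), Pow(v, 2))) = Mul(Rational(1, 3), Mul(I, Pow(115, Rational(1, 2)), Pow(v, 2))) = Mul(Rational(1, 3), I, Pow(115, Rational(1, 2)), Pow(v, 2)))
Mul(Add(Function('L')(682), -65489), Pow(Add(Add(-132729, Mul(-1, 40574)), Mul(Add(-30920, -204642), Add(-118702, -245323))), -1)) = Mul(Add(Mul(Rational(1, 3), I, Pow(115, Rational(1, 2)), Pow(682, 2)), -65489), Pow(Add(Add(-132729, Mul(-1, 40574)), Mul(Add(-30920, -204642), Add(-118702, -245323))), -1)) = Mul(Add(Mul(Rational(1, 3), I, Pow(115, Rational(1, 2)), 465124), -65489), Pow(Add(Add(-132729, -40574), Mul(-235562, -364025)), -1)) = Mul(Add(Mul(Rational(465124, 3), I, Pow(115, Rational(1, 2))), -65489), Pow(Add(-173303, 85750457050), -1)) = Mul(Add(-65489, Mul(Rational(465124, 3), I, Pow(115, Rational(1, 2)))), Pow(85750283747, -1)) = Mul(Add(-65489, Mul(Rational(465124, 3), I, Pow(115, Rational(1, 2)))), Rational(1, 85750283747)) = Add(Rational(-65489, 85750283747), Mul(Rational(465124, 257250851241), I, Pow(115, Rational(1, 2))))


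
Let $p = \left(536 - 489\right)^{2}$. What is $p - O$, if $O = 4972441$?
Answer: $-4970232$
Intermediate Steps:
$p = 2209$ ($p = 47^{2} = 2209$)
$p - O = 2209 - 4972441 = -4970232$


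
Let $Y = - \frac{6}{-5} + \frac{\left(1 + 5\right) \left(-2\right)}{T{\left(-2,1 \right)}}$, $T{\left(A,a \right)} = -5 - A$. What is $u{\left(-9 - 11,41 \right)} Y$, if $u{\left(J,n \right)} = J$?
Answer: $-104$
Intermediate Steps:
$Y = \frac{26}{5}$ ($Y = - \frac{6}{-5} + \frac{\left(1 + 5\right) \left(-2\right)}{-5 - -2} = \left(-6\right) \left(- \frac{1}{5}\right) + \frac{6 \left(-2\right)}{-5 + 2} = \frac{6}{5} - \frac{12}{-3} = \frac{6}{5} - -4 = \frac{6}{5} + 4 = \frac{26}{5} \approx 5.2$)
$u{\left(-9 - 11,41 \right)} Y = \left(-9 - 11\right) \frac{26}{5} = \left(-20\right) \frac{26}{5} = -104$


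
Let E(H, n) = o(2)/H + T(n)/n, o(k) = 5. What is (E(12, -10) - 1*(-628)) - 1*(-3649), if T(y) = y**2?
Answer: 51209/12 ≈ 4267.4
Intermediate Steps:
E(H, n) = n + 5/H (E(H, n) = 5/H + n**2/n = 5/H + n = n + 5/H)
(E(12, -10) - 1*(-628)) - 1*(-3649) = ((-10 + 5/12) - 1*(-628)) - 1*(-3649) = ((-10 + 5*(1/12)) + 628) + 3649 = ((-10 + 5/12) + 628) + 3649 = (-115/12 + 628) + 3649 = 7421/12 + 3649 = 51209/12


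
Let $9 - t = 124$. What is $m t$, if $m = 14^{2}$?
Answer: $-22540$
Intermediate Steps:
$t = -115$ ($t = 9 - 124 = -115$)
$m = 196$
$m t = 196 \left(-115\right) = -22540$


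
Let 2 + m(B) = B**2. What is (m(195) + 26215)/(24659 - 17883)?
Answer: 32119/3388 ≈ 9.4802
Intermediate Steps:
m(B) = -2 + B**2
(m(195) + 26215)/(24659 - 17883) = ((-2 + 195**2) + 26215)/(24659 - 17883) = ((-2 + 38025) + 26215)/6776 = (38023 + 26215)*(1/6776) = 64238*(1/6776) = 32119/3388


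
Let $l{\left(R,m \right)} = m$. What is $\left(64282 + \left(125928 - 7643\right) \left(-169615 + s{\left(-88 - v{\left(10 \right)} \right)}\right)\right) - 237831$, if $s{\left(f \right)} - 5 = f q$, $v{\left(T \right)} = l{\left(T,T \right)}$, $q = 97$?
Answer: $-21186909609$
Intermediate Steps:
$v{\left(T \right)} = T$
$s{\left(f \right)} = 5 + 97 f$ ($s{\left(f \right)} = 5 + f 97 = 5 + 97 f$)
$\left(64282 + \left(125928 - 7643\right) \left(-169615 + s{\left(-88 - v{\left(10 \right)} \right)}\right)\right) - 237831 = \left(64282 + \left(125928 - 7643\right) \left(-169615 + \left(5 + 97 \left(-88 - 10\right)\right)\right)\right) - 237831 = \left(64282 + 118285 \left(-169615 + \left(5 + 97 \left(-88 - 10\right)\right)\right)\right) - 237831 = \left(64282 + 118285 \left(-169615 + \left(5 + 97 \left(-98\right)\right)\right)\right) - 237831 = \left(64282 + 118285 \left(-169615 + \left(5 - 9506\right)\right)\right) - 237831 = \left(64282 + 118285 \left(-169615 - 9501\right)\right) - 237831 = \left(64282 + 118285 \left(-179116\right)\right) - 237831 = \left(64282 - 21186736060\right) - 237831 = -21186671778 - 237831 = -21186909609$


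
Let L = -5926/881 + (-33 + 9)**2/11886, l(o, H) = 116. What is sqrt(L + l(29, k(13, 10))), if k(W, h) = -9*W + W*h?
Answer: 3*sqrt(36998650097934)/1745261 ≈ 10.456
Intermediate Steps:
L = -11654830/1745261 (L = -5926*1/881 + (-24)**2*(1/11886) = -5926/881 + 576*(1/11886) = -5926/881 + 96/1981 = -11654830/1745261 ≈ -6.6780)
sqrt(L + l(29, k(13, 10))) = sqrt(-11654830/1745261 + 116) = sqrt(190795446/1745261) = 3*sqrt(36998650097934)/1745261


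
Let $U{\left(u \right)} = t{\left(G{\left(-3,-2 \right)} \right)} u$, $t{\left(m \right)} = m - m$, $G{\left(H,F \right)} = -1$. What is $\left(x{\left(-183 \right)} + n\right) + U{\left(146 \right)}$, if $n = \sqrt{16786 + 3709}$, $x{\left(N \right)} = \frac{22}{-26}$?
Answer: $- \frac{11}{13} + \sqrt{20495} \approx 142.31$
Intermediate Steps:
$t{\left(m \right)} = 0$
$x{\left(N \right)} = - \frac{11}{13}$ ($x{\left(N \right)} = 22 \left(- \frac{1}{26}\right) = - \frac{11}{13}$)
$U{\left(u \right)} = 0$ ($U{\left(u \right)} = 0 u = 0$)
$n = \sqrt{20495} \approx 143.16$
$\left(x{\left(-183 \right)} + n\right) + U{\left(146 \right)} = \left(- \frac{11}{13} + \sqrt{20495}\right) + 0 = - \frac{11}{13} + \sqrt{20495}$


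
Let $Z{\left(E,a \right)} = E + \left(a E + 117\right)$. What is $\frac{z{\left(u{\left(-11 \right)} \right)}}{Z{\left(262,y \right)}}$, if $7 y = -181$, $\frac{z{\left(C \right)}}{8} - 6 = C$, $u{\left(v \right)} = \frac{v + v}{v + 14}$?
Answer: $\frac{224}{134307} \approx 0.0016678$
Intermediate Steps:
$u{\left(v \right)} = \frac{2 v}{14 + v}$
$z{\left(C \right)} = 48 + 8 C$
$y = - \frac{181}{7}$ ($y = \frac{1}{7} \left(-181\right) = - \frac{181}{7} \approx -25.857$)
$Z{\left(E,a \right)} = 117 + E + E a$ ($Z{\left(E,a \right)} = E + \left(E a + 117\right) = E + \left(117 + E a\right) = 117 + E + E a$)
$\frac{z{\left(u{\left(-11 \right)} \right)}}{Z{\left(262,y \right)}} = \frac{48 + 8 \cdot 2 \left(-11\right) \frac{1}{14 - 11}}{117 + 262 + 262 \left(- \frac{181}{7}\right)} = \frac{48 + 8 \cdot 2 \left(-11\right) \frac{1}{3}}{117 + 262 - \frac{47422}{7}} = \frac{48 + 8 \cdot 2 \left(-11\right) \frac{1}{3}}{- \frac{44769}{7}} = \left(48 + 8 \left(- \frac{22}{3}\right)\right) \left(- \frac{7}{44769}\right) = \left(48 - \frac{176}{3}\right) \left(- \frac{7}{44769}\right) = \left(- \frac{32}{3}\right) \left(- \frac{7}{44769}\right) = \frac{224}{134307}$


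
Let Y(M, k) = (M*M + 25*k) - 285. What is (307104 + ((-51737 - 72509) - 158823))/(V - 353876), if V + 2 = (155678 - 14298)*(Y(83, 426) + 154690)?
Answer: 24035/24309088842 ≈ 9.8872e-7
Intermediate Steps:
Y(M, k) = -285 + M² + 25*k (Y(M, k) = (M² + 25*k) - 285 = -285 + M² + 25*k)
V = 24309442718 (V = -2 + (155678 - 14298)*((-285 + 83² + 25*426) + 154690) = -2 + 141380*((-285 + 6889 + 10650) + 154690) = -2 + 141380*(17254 + 154690) = -2 + 141380*171944 = -2 + 24309442720 = 24309442718)
(307104 + ((-51737 - 72509) - 158823))/(V - 353876) = (307104 + ((-51737 - 72509) - 158823))/(24309442718 - 353876) = (307104 + (-124246 - 158823))/24309088842 = (307104 - 283069)*(1/24309088842) = 24035*(1/24309088842) = 24035/24309088842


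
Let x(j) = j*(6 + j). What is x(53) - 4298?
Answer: -1171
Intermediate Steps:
x(53) - 4298 = 53*(6 + 53) - 4298 = 53*59 - 4298 = 3127 - 4298 = -1171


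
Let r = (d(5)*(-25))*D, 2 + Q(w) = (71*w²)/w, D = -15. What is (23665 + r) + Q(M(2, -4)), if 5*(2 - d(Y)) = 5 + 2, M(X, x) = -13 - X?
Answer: 22823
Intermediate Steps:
d(Y) = ⅗ (d(Y) = 2 - (5 + 2)/5 = 2 - ⅕*7 = 2 - 7/5 = ⅗)
Q(w) = -2 + 71*w (Q(w) = -2 + (71*w²)/w = -2 + 71*w)
r = 225 (r = ((⅗)*(-25))*(-15) = -15*(-15) = 225)
(23665 + r) + Q(M(2, -4)) = (23665 + 225) + (-2 + 71*(-13 - 1*2)) = 23890 + (-2 + 71*(-13 - 2)) = 23890 + (-2 + 71*(-15)) = 23890 + (-2 - 1065) = 23890 - 1067 = 22823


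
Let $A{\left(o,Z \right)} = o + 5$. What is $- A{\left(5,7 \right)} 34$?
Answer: $-340$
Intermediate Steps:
$A{\left(o,Z \right)} = 5 + o$
$- A{\left(5,7 \right)} 34 = - (5 + 5) 34 = \left(-1\right) 10 \cdot 34 = \left(-10\right) 34 = -340$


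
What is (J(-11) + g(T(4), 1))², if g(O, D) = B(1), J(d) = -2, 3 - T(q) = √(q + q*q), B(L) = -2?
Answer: 16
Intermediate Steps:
T(q) = 3 - √(q + q²) (T(q) = 3 - √(q + q*q) = 3 - √(q + q²))
g(O, D) = -2
(J(-11) + g(T(4), 1))² = (-2 - 2)² = (-4)² = 16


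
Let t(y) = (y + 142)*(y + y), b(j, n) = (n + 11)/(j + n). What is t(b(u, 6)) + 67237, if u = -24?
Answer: 10849231/162 ≈ 66971.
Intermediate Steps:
b(j, n) = (11 + n)/(j + n)
t(y) = 2*y*(142 + y) (t(y) = (142 + y)*(2*y) = 2*y*(142 + y))
t(b(u, 6)) + 67237 = 2*((11 + 6)/(-24 + 6))*(142 + (11 + 6)/(-24 + 6)) + 67237 = 2*(17/(-18))*(142 + 17/(-18)) + 67237 = 2*(-1/18*17)*(142 - 1/18*17) + 67237 = 2*(-17/18)*(142 - 17/18) + 67237 = 2*(-17/18)*(2539/18) + 67237 = -43163/162 + 67237 = 10849231/162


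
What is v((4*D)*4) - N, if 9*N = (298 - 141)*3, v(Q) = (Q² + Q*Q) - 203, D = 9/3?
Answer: 13058/3 ≈ 4352.7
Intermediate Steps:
D = 3 (D = 9*(⅓) = 3)
v(Q) = -203 + 2*Q² (v(Q) = (Q² + Q²) - 203 = 2*Q² - 203 = -203 + 2*Q²)
N = 157/3 (N = ((298 - 141)*3)/9 = (157*3)/9 = (⅑)*471 = 157/3 ≈ 52.333)
v((4*D)*4) - N = (-203 + 2*((4*3)*4)²) - 1*157/3 = (-203 + 2*(12*4)²) - 157/3 = (-203 + 2*48²) - 157/3 = (-203 + 2*2304) - 157/3 = (-203 + 4608) - 157/3 = 4405 - 157/3 = 13058/3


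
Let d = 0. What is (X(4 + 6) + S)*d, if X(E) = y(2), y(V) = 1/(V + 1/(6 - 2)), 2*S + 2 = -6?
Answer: 0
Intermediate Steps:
S = -4 (S = -1 + (½)*(-6) = -1 - 3 = -4)
y(V) = 1/(¼ + V) (y(V) = 1/(V + 1/4) = 1/(V + ¼) = 1/(¼ + V))
X(E) = 4/9 (X(E) = 4/(1 + 4*2) = 4/(1 + 8) = 4/9)
(X(4 + 6) + S)*d = (4/9 - 4)*0 = -32/9*0 = 0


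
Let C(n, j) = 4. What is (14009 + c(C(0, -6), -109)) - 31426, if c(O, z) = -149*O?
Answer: -18013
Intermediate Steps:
(14009 + c(C(0, -6), -109)) - 31426 = (14009 - 149*4) - 31426 = (14009 - 596) - 31426 = 13413 - 31426 = -18013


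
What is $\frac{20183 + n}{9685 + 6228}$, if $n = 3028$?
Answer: $\frac{23211}{15913} \approx 1.4586$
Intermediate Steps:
$\frac{20183 + n}{9685 + 6228} = \frac{20183 + 3028}{9685 + 6228} = \frac{23211}{15913}$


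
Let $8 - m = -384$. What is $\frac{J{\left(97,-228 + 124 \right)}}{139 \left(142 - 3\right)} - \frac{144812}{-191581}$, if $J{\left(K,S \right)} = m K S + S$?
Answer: $- \frac{754828309948}{3701536501} \approx -203.92$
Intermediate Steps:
$m = 392$ ($m = 8 - -384 = 8 + 384 = 392$)
$J{\left(K,S \right)} = S + 392 K S$ ($J{\left(K,S \right)} = 392 K S + S = S + 392 K S$)
$\frac{J{\left(97,-228 + 124 \right)}}{139 \left(142 - 3\right)} - \frac{144812}{-191581} = \frac{\left(-228 + 124\right) \left(1 + 392 \cdot 97\right)}{139 \left(142 - 3\right)} - \frac{144812}{-191581} = \frac{\left(-104\right) \left(1 + 38024\right)}{139 \cdot 139} - - \frac{144812}{191581} = \frac{\left(-104\right) 38025}{19321} + \frac{144812}{191581} = \left(-3954600\right) \frac{1}{19321} + \frac{144812}{191581} = - \frac{3954600}{19321} + \frac{144812}{191581} = - \frac{754828309948}{3701536501}$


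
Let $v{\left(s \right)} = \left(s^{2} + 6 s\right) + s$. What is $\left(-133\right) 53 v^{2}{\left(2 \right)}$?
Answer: $-2283876$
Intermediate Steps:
$v{\left(s \right)} = s^{2} + 7 s$
$\left(-133\right) 53 v^{2}{\left(2 \right)} = \left(-133\right) 53 \left(2 \left(7 + 2\right)\right)^{2} = - 7049 \left(2 \cdot 9\right)^{2} = - 7049 \cdot 18^{2} = \left(-7049\right) 324 = -2283876$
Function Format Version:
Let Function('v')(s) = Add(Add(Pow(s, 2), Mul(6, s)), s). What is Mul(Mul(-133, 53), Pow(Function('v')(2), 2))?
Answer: -2283876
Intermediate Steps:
Function('v')(s) = Add(Pow(s, 2), Mul(7, s))
Mul(Mul(-133, 53), Pow(Function('v')(2), 2)) = Mul(Mul(-133, 53), Pow(Mul(2, Add(7, 2)), 2)) = Mul(-7049, Pow(Mul(2, 9), 2)) = Mul(-7049, Pow(18, 2)) = Mul(-7049, 324) = -2283876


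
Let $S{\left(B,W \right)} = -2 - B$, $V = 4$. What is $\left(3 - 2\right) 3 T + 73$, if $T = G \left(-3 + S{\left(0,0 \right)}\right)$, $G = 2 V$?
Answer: $-47$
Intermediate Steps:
$G = 8$ ($G = 2 \cdot 4 = 8$)
$T = -40$ ($T = 8 \left(-3 - 2\right) = 8 \left(-5\right) = -40$)
$\left(3 - 2\right) 3 T + 73 = \left(3 - 2\right) 3 \left(-40\right) + 73 = 1 \cdot 3 \left(-40\right) + 73 = 3 \left(-40\right) + 73 = -120 + 73 = -47$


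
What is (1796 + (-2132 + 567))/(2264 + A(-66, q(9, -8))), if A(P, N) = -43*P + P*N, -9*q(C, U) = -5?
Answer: 693/15196 ≈ 0.045604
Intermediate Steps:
q(C, U) = 5/9 (q(C, U) = -1/9*(-5) = 5/9)
A(P, N) = -43*P + N*P
(1796 + (-2132 + 567))/(2264 + A(-66, q(9, -8))) = (1796 + (-2132 + 567))/(2264 - 66*(-43 + 5/9)) = (1796 - 1565)/(2264 - 66*(-382/9)) = 231/(2264 + 8404/3) = 231/(15196/3) = 231*(3/15196) = 693/15196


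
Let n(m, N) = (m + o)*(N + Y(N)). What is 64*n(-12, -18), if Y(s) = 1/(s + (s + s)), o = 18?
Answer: -62272/9 ≈ -6919.1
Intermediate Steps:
Y(s) = 1/(3*s) (Y(s) = 1/(s + 2*s) = 1/(3*s))
n(m, N) = (18 + m)*(N + 1/(3*N)) (n(m, N) = (m + 18)*(N + 1/(3*N)) = (18 + m)*(N + 1/(3*N)))
64*n(-12, -18) = 64*((⅓)*(18 - 12 + 3*(-18)²*(18 - 12))/(-18)) = 64*((⅓)*(-1/18)*(18 - 12 + 3*324*6)) = 64*((⅓)*(-1/18)*(18 - 12 + 5832)) = 64*((⅓)*(-1/18)*5838) = 64*(-973/9) = -62272/9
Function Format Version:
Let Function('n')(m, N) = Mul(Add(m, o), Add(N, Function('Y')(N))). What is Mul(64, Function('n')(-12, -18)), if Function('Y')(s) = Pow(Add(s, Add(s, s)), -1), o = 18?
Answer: Rational(-62272, 9) ≈ -6919.1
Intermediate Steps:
Function('Y')(s) = Mul(Rational(1, 3), Pow(s, -1)) (Function('Y')(s) = Pow(Add(s, Mul(2, s)), -1) = Pow(Mul(3, s), -1) = Mul(Rational(1, 3), Pow(s, -1)))
Function('n')(m, N) = Mul(Add(18, m), Add(N, Mul(Rational(1, 3), Pow(N, -1)))) (Function('n')(m, N) = Mul(Add(m, 18), Add(N, Mul(Rational(1, 3), Pow(N, -1)))) = Mul(Add(18, m), Add(N, Mul(Rational(1, 3), Pow(N, -1)))))
Mul(64, Function('n')(-12, -18)) = Mul(64, Mul(Rational(1, 3), Pow(-18, -1), Add(18, -12, Mul(3, Pow(-18, 2), Add(18, -12))))) = Mul(64, Mul(Rational(1, 3), Rational(-1, 18), Add(18, -12, Mul(3, 324, 6)))) = Mul(64, Mul(Rational(1, 3), Rational(-1, 18), Add(18, -12, 5832))) = Mul(64, Mul(Rational(1, 3), Rational(-1, 18), 5838)) = Mul(64, Rational(-973, 9)) = Rational(-62272, 9)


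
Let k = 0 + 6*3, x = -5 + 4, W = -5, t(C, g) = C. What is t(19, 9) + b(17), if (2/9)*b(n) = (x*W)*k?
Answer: 424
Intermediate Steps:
x = -1
k = 18 (k = 0 + 18 = 18)
b(n) = 405 (b(n) = 9*(-1*(-5)*18)/2 = 9*(5*18)/2 = (9/2)*90 = 405)
t(19, 9) + b(17) = 19 + 405 = 424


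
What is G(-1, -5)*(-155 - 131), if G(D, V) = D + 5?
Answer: -1144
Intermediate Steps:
G(D, V) = 5 + D
G(-1, -5)*(-155 - 131) = (5 - 1)*(-155 - 131) = 4*(-286) = -1144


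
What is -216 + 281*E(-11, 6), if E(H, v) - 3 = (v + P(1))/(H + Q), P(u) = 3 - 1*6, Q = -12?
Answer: 13578/23 ≈ 590.35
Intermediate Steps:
P(u) = -3 (P(u) = 3 - 6 = -3)
E(H, v) = 3 + (-3 + v)/(-12 + H) (E(H, v) = 3 + (v - 3)/(H - 12) = 3 + (-3 + v)/(-12 + H))
-216 + 281*E(-11, 6) = -216 + 281*((-39 + 6 + 3*(-11))/(-12 - 11)) = -216 + 281*((-39 + 6 - 33)/(-23)) = -216 + 281*(-1/23*(-66)) = -216 + 281*(66/23) = -216 + 18546/23 = 13578/23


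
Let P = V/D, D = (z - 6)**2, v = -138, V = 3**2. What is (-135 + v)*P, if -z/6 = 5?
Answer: -91/48 ≈ -1.8958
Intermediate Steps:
V = 9
z = -30 (z = -6*5 = -30)
D = 1296 (D = (-30 - 6)**2 = (-36)**2 = 1296)
P = 1/144 (P = 9/1296 = 9*(1/1296) = 1/144 ≈ 0.0069444)
(-135 + v)*P = (-135 - 138)*(1/144) = -273*1/144 = -91/48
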